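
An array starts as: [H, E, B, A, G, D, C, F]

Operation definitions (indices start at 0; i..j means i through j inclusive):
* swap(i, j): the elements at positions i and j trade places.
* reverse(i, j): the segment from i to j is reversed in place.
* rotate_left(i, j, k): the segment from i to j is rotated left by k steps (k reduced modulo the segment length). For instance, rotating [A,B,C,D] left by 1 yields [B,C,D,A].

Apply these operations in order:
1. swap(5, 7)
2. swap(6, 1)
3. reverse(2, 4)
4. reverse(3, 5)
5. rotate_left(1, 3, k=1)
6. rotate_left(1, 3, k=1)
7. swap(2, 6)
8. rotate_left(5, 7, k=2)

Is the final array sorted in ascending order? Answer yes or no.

Answer: no

Derivation:
After 1 (swap(5, 7)): [H, E, B, A, G, F, C, D]
After 2 (swap(6, 1)): [H, C, B, A, G, F, E, D]
After 3 (reverse(2, 4)): [H, C, G, A, B, F, E, D]
After 4 (reverse(3, 5)): [H, C, G, F, B, A, E, D]
After 5 (rotate_left(1, 3, k=1)): [H, G, F, C, B, A, E, D]
After 6 (rotate_left(1, 3, k=1)): [H, F, C, G, B, A, E, D]
After 7 (swap(2, 6)): [H, F, E, G, B, A, C, D]
After 8 (rotate_left(5, 7, k=2)): [H, F, E, G, B, D, A, C]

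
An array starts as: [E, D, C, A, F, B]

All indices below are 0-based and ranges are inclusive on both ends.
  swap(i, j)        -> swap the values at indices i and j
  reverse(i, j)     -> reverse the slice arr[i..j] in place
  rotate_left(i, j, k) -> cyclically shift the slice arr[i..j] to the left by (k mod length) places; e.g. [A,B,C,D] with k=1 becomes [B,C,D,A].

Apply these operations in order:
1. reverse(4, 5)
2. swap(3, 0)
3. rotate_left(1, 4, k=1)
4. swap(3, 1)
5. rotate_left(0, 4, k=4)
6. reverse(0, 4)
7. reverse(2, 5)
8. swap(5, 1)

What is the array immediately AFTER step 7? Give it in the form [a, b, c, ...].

Answer: [C, E, F, D, A, B]

Derivation:
After 1 (reverse(4, 5)): [E, D, C, A, B, F]
After 2 (swap(3, 0)): [A, D, C, E, B, F]
After 3 (rotate_left(1, 4, k=1)): [A, C, E, B, D, F]
After 4 (swap(3, 1)): [A, B, E, C, D, F]
After 5 (rotate_left(0, 4, k=4)): [D, A, B, E, C, F]
After 6 (reverse(0, 4)): [C, E, B, A, D, F]
After 7 (reverse(2, 5)): [C, E, F, D, A, B]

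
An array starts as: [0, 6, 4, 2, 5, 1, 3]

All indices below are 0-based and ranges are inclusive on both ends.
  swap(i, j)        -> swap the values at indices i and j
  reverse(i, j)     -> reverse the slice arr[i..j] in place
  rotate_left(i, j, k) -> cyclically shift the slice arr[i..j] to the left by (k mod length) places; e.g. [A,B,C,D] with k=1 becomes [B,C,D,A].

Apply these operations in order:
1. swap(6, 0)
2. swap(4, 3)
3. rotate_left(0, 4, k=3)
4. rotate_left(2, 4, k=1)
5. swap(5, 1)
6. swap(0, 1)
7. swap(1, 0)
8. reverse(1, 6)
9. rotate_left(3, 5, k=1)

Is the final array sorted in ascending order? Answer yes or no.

After 1 (swap(6, 0)): [3, 6, 4, 2, 5, 1, 0]
After 2 (swap(4, 3)): [3, 6, 4, 5, 2, 1, 0]
After 3 (rotate_left(0, 4, k=3)): [5, 2, 3, 6, 4, 1, 0]
After 4 (rotate_left(2, 4, k=1)): [5, 2, 6, 4, 3, 1, 0]
After 5 (swap(5, 1)): [5, 1, 6, 4, 3, 2, 0]
After 6 (swap(0, 1)): [1, 5, 6, 4, 3, 2, 0]
After 7 (swap(1, 0)): [5, 1, 6, 4, 3, 2, 0]
After 8 (reverse(1, 6)): [5, 0, 2, 3, 4, 6, 1]
After 9 (rotate_left(3, 5, k=1)): [5, 0, 2, 4, 6, 3, 1]

Answer: no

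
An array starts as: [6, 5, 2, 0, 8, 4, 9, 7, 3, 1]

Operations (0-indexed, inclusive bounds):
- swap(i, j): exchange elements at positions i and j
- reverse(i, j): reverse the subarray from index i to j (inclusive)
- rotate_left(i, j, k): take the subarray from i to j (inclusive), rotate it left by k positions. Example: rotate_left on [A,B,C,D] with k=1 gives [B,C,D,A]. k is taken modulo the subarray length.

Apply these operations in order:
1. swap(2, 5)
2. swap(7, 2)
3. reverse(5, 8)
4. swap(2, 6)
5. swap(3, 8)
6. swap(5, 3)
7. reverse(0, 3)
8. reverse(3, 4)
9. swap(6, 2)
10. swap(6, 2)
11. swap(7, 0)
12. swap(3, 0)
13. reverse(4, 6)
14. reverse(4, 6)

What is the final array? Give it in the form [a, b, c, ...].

Answer: [8, 4, 5, 9, 6, 2, 7, 3, 0, 1]

Derivation:
After 1 (swap(2, 5)): [6, 5, 4, 0, 8, 2, 9, 7, 3, 1]
After 2 (swap(7, 2)): [6, 5, 7, 0, 8, 2, 9, 4, 3, 1]
After 3 (reverse(5, 8)): [6, 5, 7, 0, 8, 3, 4, 9, 2, 1]
After 4 (swap(2, 6)): [6, 5, 4, 0, 8, 3, 7, 9, 2, 1]
After 5 (swap(3, 8)): [6, 5, 4, 2, 8, 3, 7, 9, 0, 1]
After 6 (swap(5, 3)): [6, 5, 4, 3, 8, 2, 7, 9, 0, 1]
After 7 (reverse(0, 3)): [3, 4, 5, 6, 8, 2, 7, 9, 0, 1]
After 8 (reverse(3, 4)): [3, 4, 5, 8, 6, 2, 7, 9, 0, 1]
After 9 (swap(6, 2)): [3, 4, 7, 8, 6, 2, 5, 9, 0, 1]
After 10 (swap(6, 2)): [3, 4, 5, 8, 6, 2, 7, 9, 0, 1]
After 11 (swap(7, 0)): [9, 4, 5, 8, 6, 2, 7, 3, 0, 1]
After 12 (swap(3, 0)): [8, 4, 5, 9, 6, 2, 7, 3, 0, 1]
After 13 (reverse(4, 6)): [8, 4, 5, 9, 7, 2, 6, 3, 0, 1]
After 14 (reverse(4, 6)): [8, 4, 5, 9, 6, 2, 7, 3, 0, 1]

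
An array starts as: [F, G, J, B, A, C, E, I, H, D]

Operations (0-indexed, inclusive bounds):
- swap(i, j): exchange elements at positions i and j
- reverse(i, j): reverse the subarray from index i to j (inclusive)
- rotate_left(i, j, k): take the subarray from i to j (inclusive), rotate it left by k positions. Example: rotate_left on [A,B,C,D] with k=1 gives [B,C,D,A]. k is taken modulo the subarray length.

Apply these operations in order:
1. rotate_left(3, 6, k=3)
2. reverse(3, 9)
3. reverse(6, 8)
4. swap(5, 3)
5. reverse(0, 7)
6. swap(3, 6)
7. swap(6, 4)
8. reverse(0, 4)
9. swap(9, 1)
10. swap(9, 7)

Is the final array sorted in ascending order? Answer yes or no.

After 1 (rotate_left(3, 6, k=3)): [F, G, J, E, B, A, C, I, H, D]
After 2 (reverse(3, 9)): [F, G, J, D, H, I, C, A, B, E]
After 3 (reverse(6, 8)): [F, G, J, D, H, I, B, A, C, E]
After 4 (swap(5, 3)): [F, G, J, I, H, D, B, A, C, E]
After 5 (reverse(0, 7)): [A, B, D, H, I, J, G, F, C, E]
After 6 (swap(3, 6)): [A, B, D, G, I, J, H, F, C, E]
After 7 (swap(6, 4)): [A, B, D, G, H, J, I, F, C, E]
After 8 (reverse(0, 4)): [H, G, D, B, A, J, I, F, C, E]
After 9 (swap(9, 1)): [H, E, D, B, A, J, I, F, C, G]
After 10 (swap(9, 7)): [H, E, D, B, A, J, I, G, C, F]

Answer: no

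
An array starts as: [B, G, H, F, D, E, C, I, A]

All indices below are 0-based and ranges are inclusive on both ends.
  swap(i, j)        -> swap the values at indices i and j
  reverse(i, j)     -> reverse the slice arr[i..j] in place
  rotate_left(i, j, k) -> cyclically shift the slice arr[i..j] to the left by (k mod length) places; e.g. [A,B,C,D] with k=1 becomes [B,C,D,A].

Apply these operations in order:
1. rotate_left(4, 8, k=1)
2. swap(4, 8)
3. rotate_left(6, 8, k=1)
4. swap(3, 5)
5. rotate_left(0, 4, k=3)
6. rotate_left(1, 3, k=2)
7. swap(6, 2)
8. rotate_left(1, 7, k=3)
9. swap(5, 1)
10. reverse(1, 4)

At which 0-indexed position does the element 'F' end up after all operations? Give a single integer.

Answer: 3

Derivation:
After 1 (rotate_left(4, 8, k=1)): [B, G, H, F, E, C, I, A, D]
After 2 (swap(4, 8)): [B, G, H, F, D, C, I, A, E]
After 3 (rotate_left(6, 8, k=1)): [B, G, H, F, D, C, A, E, I]
After 4 (swap(3, 5)): [B, G, H, C, D, F, A, E, I]
After 5 (rotate_left(0, 4, k=3)): [C, D, B, G, H, F, A, E, I]
After 6 (rotate_left(1, 3, k=2)): [C, G, D, B, H, F, A, E, I]
After 7 (swap(6, 2)): [C, G, A, B, H, F, D, E, I]
After 8 (rotate_left(1, 7, k=3)): [C, H, F, D, E, G, A, B, I]
After 9 (swap(5, 1)): [C, G, F, D, E, H, A, B, I]
After 10 (reverse(1, 4)): [C, E, D, F, G, H, A, B, I]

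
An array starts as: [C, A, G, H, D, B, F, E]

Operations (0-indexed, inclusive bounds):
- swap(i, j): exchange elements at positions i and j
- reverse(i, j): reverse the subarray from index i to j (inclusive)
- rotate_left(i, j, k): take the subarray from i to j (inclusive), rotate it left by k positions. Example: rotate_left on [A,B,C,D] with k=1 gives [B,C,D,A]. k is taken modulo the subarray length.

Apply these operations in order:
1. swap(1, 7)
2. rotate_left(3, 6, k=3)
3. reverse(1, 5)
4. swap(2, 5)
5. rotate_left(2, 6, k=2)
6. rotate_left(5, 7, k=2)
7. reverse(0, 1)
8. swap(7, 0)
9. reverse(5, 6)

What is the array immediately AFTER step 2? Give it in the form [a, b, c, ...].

After 1 (swap(1, 7)): [C, E, G, H, D, B, F, A]
After 2 (rotate_left(3, 6, k=3)): [C, E, G, F, H, D, B, A]

Answer: [C, E, G, F, H, D, B, A]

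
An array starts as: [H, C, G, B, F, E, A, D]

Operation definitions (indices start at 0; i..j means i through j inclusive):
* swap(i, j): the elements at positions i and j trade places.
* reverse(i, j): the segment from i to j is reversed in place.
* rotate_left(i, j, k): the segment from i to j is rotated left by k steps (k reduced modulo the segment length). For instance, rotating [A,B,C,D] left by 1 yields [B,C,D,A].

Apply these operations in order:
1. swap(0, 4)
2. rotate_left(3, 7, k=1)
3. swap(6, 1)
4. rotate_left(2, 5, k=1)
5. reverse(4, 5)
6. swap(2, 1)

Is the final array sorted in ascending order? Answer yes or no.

After 1 (swap(0, 4)): [F, C, G, B, H, E, A, D]
After 2 (rotate_left(3, 7, k=1)): [F, C, G, H, E, A, D, B]
After 3 (swap(6, 1)): [F, D, G, H, E, A, C, B]
After 4 (rotate_left(2, 5, k=1)): [F, D, H, E, A, G, C, B]
After 5 (reverse(4, 5)): [F, D, H, E, G, A, C, B]
After 6 (swap(2, 1)): [F, H, D, E, G, A, C, B]

Answer: no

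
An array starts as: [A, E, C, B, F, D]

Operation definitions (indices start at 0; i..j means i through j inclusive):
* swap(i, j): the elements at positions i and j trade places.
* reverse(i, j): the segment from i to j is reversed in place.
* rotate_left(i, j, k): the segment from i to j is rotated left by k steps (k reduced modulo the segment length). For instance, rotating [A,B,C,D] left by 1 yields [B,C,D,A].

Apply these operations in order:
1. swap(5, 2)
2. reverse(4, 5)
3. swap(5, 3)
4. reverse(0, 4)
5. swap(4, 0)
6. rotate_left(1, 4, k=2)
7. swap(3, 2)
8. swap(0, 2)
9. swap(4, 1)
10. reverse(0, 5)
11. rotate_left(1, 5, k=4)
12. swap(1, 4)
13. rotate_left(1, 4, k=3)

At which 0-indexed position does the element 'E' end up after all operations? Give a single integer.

After 1 (swap(5, 2)): [A, E, D, B, F, C]
After 2 (reverse(4, 5)): [A, E, D, B, C, F]
After 3 (swap(5, 3)): [A, E, D, F, C, B]
After 4 (reverse(0, 4)): [C, F, D, E, A, B]
After 5 (swap(4, 0)): [A, F, D, E, C, B]
After 6 (rotate_left(1, 4, k=2)): [A, E, C, F, D, B]
After 7 (swap(3, 2)): [A, E, F, C, D, B]
After 8 (swap(0, 2)): [F, E, A, C, D, B]
After 9 (swap(4, 1)): [F, D, A, C, E, B]
After 10 (reverse(0, 5)): [B, E, C, A, D, F]
After 11 (rotate_left(1, 5, k=4)): [B, F, E, C, A, D]
After 12 (swap(1, 4)): [B, A, E, C, F, D]
After 13 (rotate_left(1, 4, k=3)): [B, F, A, E, C, D]

Answer: 3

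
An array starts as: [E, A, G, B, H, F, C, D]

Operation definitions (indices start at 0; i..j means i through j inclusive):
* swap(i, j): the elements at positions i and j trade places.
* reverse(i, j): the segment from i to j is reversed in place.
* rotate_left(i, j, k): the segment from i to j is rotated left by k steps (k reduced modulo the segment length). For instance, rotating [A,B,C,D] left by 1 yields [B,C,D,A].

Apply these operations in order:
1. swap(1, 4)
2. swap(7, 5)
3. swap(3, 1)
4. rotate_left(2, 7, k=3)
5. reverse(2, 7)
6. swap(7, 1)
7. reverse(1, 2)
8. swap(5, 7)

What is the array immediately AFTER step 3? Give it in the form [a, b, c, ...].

Answer: [E, B, G, H, A, D, C, F]

Derivation:
After 1 (swap(1, 4)): [E, H, G, B, A, F, C, D]
After 2 (swap(7, 5)): [E, H, G, B, A, D, C, F]
After 3 (swap(3, 1)): [E, B, G, H, A, D, C, F]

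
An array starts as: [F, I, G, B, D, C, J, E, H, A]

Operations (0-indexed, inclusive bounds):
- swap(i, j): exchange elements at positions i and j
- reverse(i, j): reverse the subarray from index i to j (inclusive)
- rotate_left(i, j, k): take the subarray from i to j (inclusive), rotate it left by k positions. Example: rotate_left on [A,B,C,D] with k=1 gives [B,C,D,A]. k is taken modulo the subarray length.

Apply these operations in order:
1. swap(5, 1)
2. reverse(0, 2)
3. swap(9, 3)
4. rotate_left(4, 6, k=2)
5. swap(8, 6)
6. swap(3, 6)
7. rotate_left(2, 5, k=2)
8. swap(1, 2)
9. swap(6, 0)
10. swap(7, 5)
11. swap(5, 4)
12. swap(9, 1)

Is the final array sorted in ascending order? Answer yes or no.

After 1 (swap(5, 1)): [F, C, G, B, D, I, J, E, H, A]
After 2 (reverse(0, 2)): [G, C, F, B, D, I, J, E, H, A]
After 3 (swap(9, 3)): [G, C, F, A, D, I, J, E, H, B]
After 4 (rotate_left(4, 6, k=2)): [G, C, F, A, J, D, I, E, H, B]
After 5 (swap(8, 6)): [G, C, F, A, J, D, H, E, I, B]
After 6 (swap(3, 6)): [G, C, F, H, J, D, A, E, I, B]
After 7 (rotate_left(2, 5, k=2)): [G, C, J, D, F, H, A, E, I, B]
After 8 (swap(1, 2)): [G, J, C, D, F, H, A, E, I, B]
After 9 (swap(6, 0)): [A, J, C, D, F, H, G, E, I, B]
After 10 (swap(7, 5)): [A, J, C, D, F, E, G, H, I, B]
After 11 (swap(5, 4)): [A, J, C, D, E, F, G, H, I, B]
After 12 (swap(9, 1)): [A, B, C, D, E, F, G, H, I, J]

Answer: yes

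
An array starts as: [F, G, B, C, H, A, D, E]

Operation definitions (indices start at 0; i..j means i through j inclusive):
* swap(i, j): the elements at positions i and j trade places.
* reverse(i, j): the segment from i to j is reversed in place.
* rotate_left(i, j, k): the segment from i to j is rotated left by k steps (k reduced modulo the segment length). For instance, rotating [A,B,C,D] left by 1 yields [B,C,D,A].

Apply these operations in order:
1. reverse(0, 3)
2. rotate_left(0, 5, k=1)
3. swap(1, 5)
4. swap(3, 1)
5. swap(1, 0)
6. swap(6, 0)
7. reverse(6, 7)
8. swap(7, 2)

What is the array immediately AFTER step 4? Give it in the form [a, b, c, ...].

Answer: [B, H, F, C, A, G, D, E]

Derivation:
After 1 (reverse(0, 3)): [C, B, G, F, H, A, D, E]
After 2 (rotate_left(0, 5, k=1)): [B, G, F, H, A, C, D, E]
After 3 (swap(1, 5)): [B, C, F, H, A, G, D, E]
After 4 (swap(3, 1)): [B, H, F, C, A, G, D, E]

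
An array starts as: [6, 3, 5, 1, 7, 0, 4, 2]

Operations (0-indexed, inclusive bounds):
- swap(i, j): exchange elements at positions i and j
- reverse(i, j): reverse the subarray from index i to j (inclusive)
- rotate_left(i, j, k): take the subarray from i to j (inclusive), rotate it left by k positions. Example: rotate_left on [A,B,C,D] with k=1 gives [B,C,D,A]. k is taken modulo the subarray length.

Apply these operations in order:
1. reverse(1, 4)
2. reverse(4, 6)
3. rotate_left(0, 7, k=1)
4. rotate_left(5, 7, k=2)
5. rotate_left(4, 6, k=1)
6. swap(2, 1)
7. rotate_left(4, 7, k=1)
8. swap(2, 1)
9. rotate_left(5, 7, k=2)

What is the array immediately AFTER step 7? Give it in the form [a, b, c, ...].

After 1 (reverse(1, 4)): [6, 7, 1, 5, 3, 0, 4, 2]
After 2 (reverse(4, 6)): [6, 7, 1, 5, 4, 0, 3, 2]
After 3 (rotate_left(0, 7, k=1)): [7, 1, 5, 4, 0, 3, 2, 6]
After 4 (rotate_left(5, 7, k=2)): [7, 1, 5, 4, 0, 6, 3, 2]
After 5 (rotate_left(4, 6, k=1)): [7, 1, 5, 4, 6, 3, 0, 2]
After 6 (swap(2, 1)): [7, 5, 1, 4, 6, 3, 0, 2]
After 7 (rotate_left(4, 7, k=1)): [7, 5, 1, 4, 3, 0, 2, 6]

Answer: [7, 5, 1, 4, 3, 0, 2, 6]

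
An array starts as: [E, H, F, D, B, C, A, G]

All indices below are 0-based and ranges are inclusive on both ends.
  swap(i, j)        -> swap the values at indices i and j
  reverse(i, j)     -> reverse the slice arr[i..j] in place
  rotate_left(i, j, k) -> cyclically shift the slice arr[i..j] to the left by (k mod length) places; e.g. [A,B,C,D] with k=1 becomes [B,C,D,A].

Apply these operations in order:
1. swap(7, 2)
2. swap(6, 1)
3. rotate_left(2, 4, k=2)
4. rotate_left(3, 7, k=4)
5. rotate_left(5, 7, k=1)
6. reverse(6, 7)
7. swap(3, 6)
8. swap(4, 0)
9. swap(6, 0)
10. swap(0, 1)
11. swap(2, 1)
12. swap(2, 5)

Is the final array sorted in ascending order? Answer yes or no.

After 1 (swap(7, 2)): [E, H, G, D, B, C, A, F]
After 2 (swap(6, 1)): [E, A, G, D, B, C, H, F]
After 3 (rotate_left(2, 4, k=2)): [E, A, B, G, D, C, H, F]
After 4 (rotate_left(3, 7, k=4)): [E, A, B, F, G, D, C, H]
After 5 (rotate_left(5, 7, k=1)): [E, A, B, F, G, C, H, D]
After 6 (reverse(6, 7)): [E, A, B, F, G, C, D, H]
After 7 (swap(3, 6)): [E, A, B, D, G, C, F, H]
After 8 (swap(4, 0)): [G, A, B, D, E, C, F, H]
After 9 (swap(6, 0)): [F, A, B, D, E, C, G, H]
After 10 (swap(0, 1)): [A, F, B, D, E, C, G, H]
After 11 (swap(2, 1)): [A, B, F, D, E, C, G, H]
After 12 (swap(2, 5)): [A, B, C, D, E, F, G, H]

Answer: yes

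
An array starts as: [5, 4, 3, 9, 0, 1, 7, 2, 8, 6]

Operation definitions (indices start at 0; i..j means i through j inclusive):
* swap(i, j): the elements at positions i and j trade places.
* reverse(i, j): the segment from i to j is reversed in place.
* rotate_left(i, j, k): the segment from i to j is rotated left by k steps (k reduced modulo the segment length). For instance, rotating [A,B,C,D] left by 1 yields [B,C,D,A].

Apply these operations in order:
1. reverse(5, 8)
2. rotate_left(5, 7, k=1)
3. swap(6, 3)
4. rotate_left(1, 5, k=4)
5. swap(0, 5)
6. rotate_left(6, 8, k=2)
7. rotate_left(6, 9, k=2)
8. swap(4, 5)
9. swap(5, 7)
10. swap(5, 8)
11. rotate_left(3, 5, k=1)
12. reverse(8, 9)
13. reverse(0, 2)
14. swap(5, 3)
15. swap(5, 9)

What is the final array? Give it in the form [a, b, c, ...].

After 1 (reverse(5, 8)): [5, 4, 3, 9, 0, 8, 2, 7, 1, 6]
After 2 (rotate_left(5, 7, k=1)): [5, 4, 3, 9, 0, 2, 7, 8, 1, 6]
After 3 (swap(6, 3)): [5, 4, 3, 7, 0, 2, 9, 8, 1, 6]
After 4 (rotate_left(1, 5, k=4)): [5, 2, 4, 3, 7, 0, 9, 8, 1, 6]
After 5 (swap(0, 5)): [0, 2, 4, 3, 7, 5, 9, 8, 1, 6]
After 6 (rotate_left(6, 8, k=2)): [0, 2, 4, 3, 7, 5, 1, 9, 8, 6]
After 7 (rotate_left(6, 9, k=2)): [0, 2, 4, 3, 7, 5, 8, 6, 1, 9]
After 8 (swap(4, 5)): [0, 2, 4, 3, 5, 7, 8, 6, 1, 9]
After 9 (swap(5, 7)): [0, 2, 4, 3, 5, 6, 8, 7, 1, 9]
After 10 (swap(5, 8)): [0, 2, 4, 3, 5, 1, 8, 7, 6, 9]
After 11 (rotate_left(3, 5, k=1)): [0, 2, 4, 5, 1, 3, 8, 7, 6, 9]
After 12 (reverse(8, 9)): [0, 2, 4, 5, 1, 3, 8, 7, 9, 6]
After 13 (reverse(0, 2)): [4, 2, 0, 5, 1, 3, 8, 7, 9, 6]
After 14 (swap(5, 3)): [4, 2, 0, 3, 1, 5, 8, 7, 9, 6]
After 15 (swap(5, 9)): [4, 2, 0, 3, 1, 6, 8, 7, 9, 5]

Answer: [4, 2, 0, 3, 1, 6, 8, 7, 9, 5]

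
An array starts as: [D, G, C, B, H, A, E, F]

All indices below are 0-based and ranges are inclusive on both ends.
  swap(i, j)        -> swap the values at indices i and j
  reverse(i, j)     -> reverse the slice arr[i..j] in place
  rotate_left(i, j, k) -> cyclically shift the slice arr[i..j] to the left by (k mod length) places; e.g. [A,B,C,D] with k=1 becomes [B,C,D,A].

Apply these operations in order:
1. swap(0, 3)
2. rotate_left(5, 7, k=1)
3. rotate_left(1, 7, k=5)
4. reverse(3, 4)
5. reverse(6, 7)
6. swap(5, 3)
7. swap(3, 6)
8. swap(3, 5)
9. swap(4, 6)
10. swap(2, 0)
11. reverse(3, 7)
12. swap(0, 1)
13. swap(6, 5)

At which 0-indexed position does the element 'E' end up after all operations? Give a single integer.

Answer: 6

Derivation:
After 1 (swap(0, 3)): [B, G, C, D, H, A, E, F]
After 2 (rotate_left(5, 7, k=1)): [B, G, C, D, H, E, F, A]
After 3 (rotate_left(1, 7, k=5)): [B, F, A, G, C, D, H, E]
After 4 (reverse(3, 4)): [B, F, A, C, G, D, H, E]
After 5 (reverse(6, 7)): [B, F, A, C, G, D, E, H]
After 6 (swap(5, 3)): [B, F, A, D, G, C, E, H]
After 7 (swap(3, 6)): [B, F, A, E, G, C, D, H]
After 8 (swap(3, 5)): [B, F, A, C, G, E, D, H]
After 9 (swap(4, 6)): [B, F, A, C, D, E, G, H]
After 10 (swap(2, 0)): [A, F, B, C, D, E, G, H]
After 11 (reverse(3, 7)): [A, F, B, H, G, E, D, C]
After 12 (swap(0, 1)): [F, A, B, H, G, E, D, C]
After 13 (swap(6, 5)): [F, A, B, H, G, D, E, C]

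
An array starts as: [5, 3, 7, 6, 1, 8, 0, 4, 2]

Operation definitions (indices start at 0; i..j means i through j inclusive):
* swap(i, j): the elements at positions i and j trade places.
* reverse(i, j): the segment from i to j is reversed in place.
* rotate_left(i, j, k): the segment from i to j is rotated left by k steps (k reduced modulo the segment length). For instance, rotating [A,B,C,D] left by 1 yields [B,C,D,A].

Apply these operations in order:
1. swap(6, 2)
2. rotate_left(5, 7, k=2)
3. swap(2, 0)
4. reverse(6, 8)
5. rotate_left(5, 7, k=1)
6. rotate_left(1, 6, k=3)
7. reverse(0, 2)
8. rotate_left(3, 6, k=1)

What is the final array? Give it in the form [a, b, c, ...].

Answer: [2, 1, 0, 3, 5, 6, 7, 4, 8]

Derivation:
After 1 (swap(6, 2)): [5, 3, 0, 6, 1, 8, 7, 4, 2]
After 2 (rotate_left(5, 7, k=2)): [5, 3, 0, 6, 1, 4, 8, 7, 2]
After 3 (swap(2, 0)): [0, 3, 5, 6, 1, 4, 8, 7, 2]
After 4 (reverse(6, 8)): [0, 3, 5, 6, 1, 4, 2, 7, 8]
After 5 (rotate_left(5, 7, k=1)): [0, 3, 5, 6, 1, 2, 7, 4, 8]
After 6 (rotate_left(1, 6, k=3)): [0, 1, 2, 7, 3, 5, 6, 4, 8]
After 7 (reverse(0, 2)): [2, 1, 0, 7, 3, 5, 6, 4, 8]
After 8 (rotate_left(3, 6, k=1)): [2, 1, 0, 3, 5, 6, 7, 4, 8]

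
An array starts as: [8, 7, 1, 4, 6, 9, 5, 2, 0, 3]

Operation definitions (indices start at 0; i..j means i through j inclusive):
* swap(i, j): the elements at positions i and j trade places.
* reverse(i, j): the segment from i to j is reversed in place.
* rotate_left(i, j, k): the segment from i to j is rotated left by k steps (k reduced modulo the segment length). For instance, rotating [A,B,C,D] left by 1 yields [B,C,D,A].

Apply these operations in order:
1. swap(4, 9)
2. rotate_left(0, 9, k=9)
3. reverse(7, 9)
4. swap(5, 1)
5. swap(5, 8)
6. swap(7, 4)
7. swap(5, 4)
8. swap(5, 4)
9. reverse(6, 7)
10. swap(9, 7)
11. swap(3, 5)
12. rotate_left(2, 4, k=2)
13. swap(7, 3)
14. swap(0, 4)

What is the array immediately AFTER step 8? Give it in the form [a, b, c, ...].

After 1 (swap(4, 9)): [8, 7, 1, 4, 3, 9, 5, 2, 0, 6]
After 2 (rotate_left(0, 9, k=9)): [6, 8, 7, 1, 4, 3, 9, 5, 2, 0]
After 3 (reverse(7, 9)): [6, 8, 7, 1, 4, 3, 9, 0, 2, 5]
After 4 (swap(5, 1)): [6, 3, 7, 1, 4, 8, 9, 0, 2, 5]
After 5 (swap(5, 8)): [6, 3, 7, 1, 4, 2, 9, 0, 8, 5]
After 6 (swap(7, 4)): [6, 3, 7, 1, 0, 2, 9, 4, 8, 5]
After 7 (swap(5, 4)): [6, 3, 7, 1, 2, 0, 9, 4, 8, 5]
After 8 (swap(5, 4)): [6, 3, 7, 1, 0, 2, 9, 4, 8, 5]

Answer: [6, 3, 7, 1, 0, 2, 9, 4, 8, 5]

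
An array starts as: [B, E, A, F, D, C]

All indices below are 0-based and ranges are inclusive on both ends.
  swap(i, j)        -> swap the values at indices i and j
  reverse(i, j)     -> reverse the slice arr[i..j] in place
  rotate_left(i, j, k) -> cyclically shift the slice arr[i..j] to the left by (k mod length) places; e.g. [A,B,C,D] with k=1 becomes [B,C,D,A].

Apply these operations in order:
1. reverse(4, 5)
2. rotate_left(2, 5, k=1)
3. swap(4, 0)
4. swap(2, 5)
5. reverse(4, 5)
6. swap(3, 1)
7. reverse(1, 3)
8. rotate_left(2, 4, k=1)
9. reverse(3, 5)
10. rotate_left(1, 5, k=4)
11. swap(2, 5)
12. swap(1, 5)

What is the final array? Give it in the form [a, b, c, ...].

After 1 (reverse(4, 5)): [B, E, A, F, C, D]
After 2 (rotate_left(2, 5, k=1)): [B, E, F, C, D, A]
After 3 (swap(4, 0)): [D, E, F, C, B, A]
After 4 (swap(2, 5)): [D, E, A, C, B, F]
After 5 (reverse(4, 5)): [D, E, A, C, F, B]
After 6 (swap(3, 1)): [D, C, A, E, F, B]
After 7 (reverse(1, 3)): [D, E, A, C, F, B]
After 8 (rotate_left(2, 4, k=1)): [D, E, C, F, A, B]
After 9 (reverse(3, 5)): [D, E, C, B, A, F]
After 10 (rotate_left(1, 5, k=4)): [D, F, E, C, B, A]
After 11 (swap(2, 5)): [D, F, A, C, B, E]
After 12 (swap(1, 5)): [D, E, A, C, B, F]

Answer: [D, E, A, C, B, F]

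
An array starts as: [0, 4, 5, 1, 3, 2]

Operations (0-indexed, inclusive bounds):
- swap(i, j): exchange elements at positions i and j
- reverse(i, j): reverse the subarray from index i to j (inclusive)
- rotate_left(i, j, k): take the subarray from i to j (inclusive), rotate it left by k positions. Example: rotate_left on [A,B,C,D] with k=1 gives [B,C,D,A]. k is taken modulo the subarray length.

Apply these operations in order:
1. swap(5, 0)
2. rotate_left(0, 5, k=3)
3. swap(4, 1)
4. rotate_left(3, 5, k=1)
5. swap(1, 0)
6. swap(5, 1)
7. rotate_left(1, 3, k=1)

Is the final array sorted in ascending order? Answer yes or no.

Answer: no

Derivation:
After 1 (swap(5, 0)): [2, 4, 5, 1, 3, 0]
After 2 (rotate_left(0, 5, k=3)): [1, 3, 0, 2, 4, 5]
After 3 (swap(4, 1)): [1, 4, 0, 2, 3, 5]
After 4 (rotate_left(3, 5, k=1)): [1, 4, 0, 3, 5, 2]
After 5 (swap(1, 0)): [4, 1, 0, 3, 5, 2]
After 6 (swap(5, 1)): [4, 2, 0, 3, 5, 1]
After 7 (rotate_left(1, 3, k=1)): [4, 0, 3, 2, 5, 1]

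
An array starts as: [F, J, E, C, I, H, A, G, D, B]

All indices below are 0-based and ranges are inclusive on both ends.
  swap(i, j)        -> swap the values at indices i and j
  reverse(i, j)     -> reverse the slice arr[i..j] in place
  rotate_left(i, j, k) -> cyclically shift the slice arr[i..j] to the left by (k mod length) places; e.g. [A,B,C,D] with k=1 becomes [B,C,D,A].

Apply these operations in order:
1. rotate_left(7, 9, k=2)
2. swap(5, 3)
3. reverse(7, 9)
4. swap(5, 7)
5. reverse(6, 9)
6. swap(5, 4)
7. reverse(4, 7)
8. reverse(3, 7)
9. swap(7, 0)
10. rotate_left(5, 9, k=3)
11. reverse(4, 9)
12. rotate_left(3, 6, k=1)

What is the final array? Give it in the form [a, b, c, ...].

Answer: [H, J, E, F, G, B, D, A, C, I]

Derivation:
After 1 (rotate_left(7, 9, k=2)): [F, J, E, C, I, H, A, B, G, D]
After 2 (swap(5, 3)): [F, J, E, H, I, C, A, B, G, D]
After 3 (reverse(7, 9)): [F, J, E, H, I, C, A, D, G, B]
After 4 (swap(5, 7)): [F, J, E, H, I, D, A, C, G, B]
After 5 (reverse(6, 9)): [F, J, E, H, I, D, B, G, C, A]
After 6 (swap(5, 4)): [F, J, E, H, D, I, B, G, C, A]
After 7 (reverse(4, 7)): [F, J, E, H, G, B, I, D, C, A]
After 8 (reverse(3, 7)): [F, J, E, D, I, B, G, H, C, A]
After 9 (swap(7, 0)): [H, J, E, D, I, B, G, F, C, A]
After 10 (rotate_left(5, 9, k=3)): [H, J, E, D, I, C, A, B, G, F]
After 11 (reverse(4, 9)): [H, J, E, D, F, G, B, A, C, I]
After 12 (rotate_left(3, 6, k=1)): [H, J, E, F, G, B, D, A, C, I]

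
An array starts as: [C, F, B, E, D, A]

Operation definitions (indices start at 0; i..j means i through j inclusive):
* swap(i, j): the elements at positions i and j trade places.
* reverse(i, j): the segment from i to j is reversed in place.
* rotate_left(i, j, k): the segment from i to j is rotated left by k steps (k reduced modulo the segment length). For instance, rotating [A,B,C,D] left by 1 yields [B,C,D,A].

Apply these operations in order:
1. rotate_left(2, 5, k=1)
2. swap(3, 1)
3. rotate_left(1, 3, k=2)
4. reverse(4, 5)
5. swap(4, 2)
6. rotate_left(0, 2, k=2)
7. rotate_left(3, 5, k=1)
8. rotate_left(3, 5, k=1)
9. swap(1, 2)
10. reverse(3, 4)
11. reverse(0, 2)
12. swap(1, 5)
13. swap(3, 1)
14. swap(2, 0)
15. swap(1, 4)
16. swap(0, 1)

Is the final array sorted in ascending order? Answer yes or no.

After 1 (rotate_left(2, 5, k=1)): [C, F, E, D, A, B]
After 2 (swap(3, 1)): [C, D, E, F, A, B]
After 3 (rotate_left(1, 3, k=2)): [C, F, D, E, A, B]
After 4 (reverse(4, 5)): [C, F, D, E, B, A]
After 5 (swap(4, 2)): [C, F, B, E, D, A]
After 6 (rotate_left(0, 2, k=2)): [B, C, F, E, D, A]
After 7 (rotate_left(3, 5, k=1)): [B, C, F, D, A, E]
After 8 (rotate_left(3, 5, k=1)): [B, C, F, A, E, D]
After 9 (swap(1, 2)): [B, F, C, A, E, D]
After 10 (reverse(3, 4)): [B, F, C, E, A, D]
After 11 (reverse(0, 2)): [C, F, B, E, A, D]
After 12 (swap(1, 5)): [C, D, B, E, A, F]
After 13 (swap(3, 1)): [C, E, B, D, A, F]
After 14 (swap(2, 0)): [B, E, C, D, A, F]
After 15 (swap(1, 4)): [B, A, C, D, E, F]
After 16 (swap(0, 1)): [A, B, C, D, E, F]

Answer: yes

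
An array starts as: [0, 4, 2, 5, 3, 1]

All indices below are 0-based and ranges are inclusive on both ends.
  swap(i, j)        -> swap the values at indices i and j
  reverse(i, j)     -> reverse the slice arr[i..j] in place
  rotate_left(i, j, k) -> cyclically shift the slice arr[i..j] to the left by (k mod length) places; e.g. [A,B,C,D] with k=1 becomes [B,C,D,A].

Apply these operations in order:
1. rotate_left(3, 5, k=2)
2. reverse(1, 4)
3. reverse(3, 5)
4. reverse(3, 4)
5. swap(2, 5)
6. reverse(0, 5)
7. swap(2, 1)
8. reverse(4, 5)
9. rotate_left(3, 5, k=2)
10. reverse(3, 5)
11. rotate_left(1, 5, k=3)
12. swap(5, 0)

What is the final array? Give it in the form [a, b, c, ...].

After 1 (rotate_left(3, 5, k=2)): [0, 4, 2, 1, 5, 3]
After 2 (reverse(1, 4)): [0, 5, 1, 2, 4, 3]
After 3 (reverse(3, 5)): [0, 5, 1, 3, 4, 2]
After 4 (reverse(3, 4)): [0, 5, 1, 4, 3, 2]
After 5 (swap(2, 5)): [0, 5, 2, 4, 3, 1]
After 6 (reverse(0, 5)): [1, 3, 4, 2, 5, 0]
After 7 (swap(2, 1)): [1, 4, 3, 2, 5, 0]
After 8 (reverse(4, 5)): [1, 4, 3, 2, 0, 5]
After 9 (rotate_left(3, 5, k=2)): [1, 4, 3, 5, 2, 0]
After 10 (reverse(3, 5)): [1, 4, 3, 0, 2, 5]
After 11 (rotate_left(1, 5, k=3)): [1, 2, 5, 4, 3, 0]
After 12 (swap(5, 0)): [0, 2, 5, 4, 3, 1]

Answer: [0, 2, 5, 4, 3, 1]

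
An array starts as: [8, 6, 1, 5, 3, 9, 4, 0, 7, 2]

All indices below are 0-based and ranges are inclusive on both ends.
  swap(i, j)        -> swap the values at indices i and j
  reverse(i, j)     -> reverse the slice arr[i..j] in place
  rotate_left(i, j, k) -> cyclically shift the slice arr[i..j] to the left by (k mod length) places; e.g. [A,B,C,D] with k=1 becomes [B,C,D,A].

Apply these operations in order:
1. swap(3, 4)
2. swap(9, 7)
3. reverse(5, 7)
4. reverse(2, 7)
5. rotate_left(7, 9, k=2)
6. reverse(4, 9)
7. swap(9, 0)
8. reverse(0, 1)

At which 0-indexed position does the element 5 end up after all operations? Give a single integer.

After 1 (swap(3, 4)): [8, 6, 1, 3, 5, 9, 4, 0, 7, 2]
After 2 (swap(9, 7)): [8, 6, 1, 3, 5, 9, 4, 2, 7, 0]
After 3 (reverse(5, 7)): [8, 6, 1, 3, 5, 2, 4, 9, 7, 0]
After 4 (reverse(2, 7)): [8, 6, 9, 4, 2, 5, 3, 1, 7, 0]
After 5 (rotate_left(7, 9, k=2)): [8, 6, 9, 4, 2, 5, 3, 0, 1, 7]
After 6 (reverse(4, 9)): [8, 6, 9, 4, 7, 1, 0, 3, 5, 2]
After 7 (swap(9, 0)): [2, 6, 9, 4, 7, 1, 0, 3, 5, 8]
After 8 (reverse(0, 1)): [6, 2, 9, 4, 7, 1, 0, 3, 5, 8]

Answer: 8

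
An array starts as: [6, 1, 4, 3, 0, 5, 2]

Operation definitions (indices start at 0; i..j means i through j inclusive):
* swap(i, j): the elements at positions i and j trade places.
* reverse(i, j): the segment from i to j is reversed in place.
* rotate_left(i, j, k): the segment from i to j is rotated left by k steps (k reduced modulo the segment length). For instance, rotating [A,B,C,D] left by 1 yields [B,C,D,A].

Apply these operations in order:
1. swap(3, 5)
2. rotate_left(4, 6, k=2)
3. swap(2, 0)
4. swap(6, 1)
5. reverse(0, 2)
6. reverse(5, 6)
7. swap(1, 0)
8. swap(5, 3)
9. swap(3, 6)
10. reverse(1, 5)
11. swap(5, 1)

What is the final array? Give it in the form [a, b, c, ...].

After 1 (swap(3, 5)): [6, 1, 4, 5, 0, 3, 2]
After 2 (rotate_left(4, 6, k=2)): [6, 1, 4, 5, 2, 0, 3]
After 3 (swap(2, 0)): [4, 1, 6, 5, 2, 0, 3]
After 4 (swap(6, 1)): [4, 3, 6, 5, 2, 0, 1]
After 5 (reverse(0, 2)): [6, 3, 4, 5, 2, 0, 1]
After 6 (reverse(5, 6)): [6, 3, 4, 5, 2, 1, 0]
After 7 (swap(1, 0)): [3, 6, 4, 5, 2, 1, 0]
After 8 (swap(5, 3)): [3, 6, 4, 1, 2, 5, 0]
After 9 (swap(3, 6)): [3, 6, 4, 0, 2, 5, 1]
After 10 (reverse(1, 5)): [3, 5, 2, 0, 4, 6, 1]
After 11 (swap(5, 1)): [3, 6, 2, 0, 4, 5, 1]

Answer: [3, 6, 2, 0, 4, 5, 1]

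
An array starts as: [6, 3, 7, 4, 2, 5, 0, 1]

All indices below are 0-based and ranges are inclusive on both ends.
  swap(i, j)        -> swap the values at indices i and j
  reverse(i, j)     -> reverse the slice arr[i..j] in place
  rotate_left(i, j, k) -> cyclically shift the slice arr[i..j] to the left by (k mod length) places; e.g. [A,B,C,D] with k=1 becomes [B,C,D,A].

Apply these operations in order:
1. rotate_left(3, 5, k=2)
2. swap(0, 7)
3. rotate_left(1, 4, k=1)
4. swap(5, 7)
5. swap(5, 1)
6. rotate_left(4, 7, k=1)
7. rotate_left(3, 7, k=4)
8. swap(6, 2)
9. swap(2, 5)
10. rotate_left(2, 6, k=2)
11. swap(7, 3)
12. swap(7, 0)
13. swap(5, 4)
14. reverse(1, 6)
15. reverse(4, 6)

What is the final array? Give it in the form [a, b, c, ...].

After 1 (rotate_left(3, 5, k=2)): [6, 3, 7, 5, 4, 2, 0, 1]
After 2 (swap(0, 7)): [1, 3, 7, 5, 4, 2, 0, 6]
After 3 (rotate_left(1, 4, k=1)): [1, 7, 5, 4, 3, 2, 0, 6]
After 4 (swap(5, 7)): [1, 7, 5, 4, 3, 6, 0, 2]
After 5 (swap(5, 1)): [1, 6, 5, 4, 3, 7, 0, 2]
After 6 (rotate_left(4, 7, k=1)): [1, 6, 5, 4, 7, 0, 2, 3]
After 7 (rotate_left(3, 7, k=4)): [1, 6, 5, 3, 4, 7, 0, 2]
After 8 (swap(6, 2)): [1, 6, 0, 3, 4, 7, 5, 2]
After 9 (swap(2, 5)): [1, 6, 7, 3, 4, 0, 5, 2]
After 10 (rotate_left(2, 6, k=2)): [1, 6, 4, 0, 5, 7, 3, 2]
After 11 (swap(7, 3)): [1, 6, 4, 2, 5, 7, 3, 0]
After 12 (swap(7, 0)): [0, 6, 4, 2, 5, 7, 3, 1]
After 13 (swap(5, 4)): [0, 6, 4, 2, 7, 5, 3, 1]
After 14 (reverse(1, 6)): [0, 3, 5, 7, 2, 4, 6, 1]
After 15 (reverse(4, 6)): [0, 3, 5, 7, 6, 4, 2, 1]

Answer: [0, 3, 5, 7, 6, 4, 2, 1]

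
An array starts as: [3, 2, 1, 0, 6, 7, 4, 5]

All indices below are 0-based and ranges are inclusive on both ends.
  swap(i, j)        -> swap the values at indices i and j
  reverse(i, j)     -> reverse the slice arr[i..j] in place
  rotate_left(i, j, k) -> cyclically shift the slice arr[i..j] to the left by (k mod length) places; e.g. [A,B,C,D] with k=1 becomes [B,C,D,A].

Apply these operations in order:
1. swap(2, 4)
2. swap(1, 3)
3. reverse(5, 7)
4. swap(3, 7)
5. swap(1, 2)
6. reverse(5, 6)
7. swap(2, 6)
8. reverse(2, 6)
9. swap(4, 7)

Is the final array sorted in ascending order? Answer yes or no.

After 1 (swap(2, 4)): [3, 2, 6, 0, 1, 7, 4, 5]
After 2 (swap(1, 3)): [3, 0, 6, 2, 1, 7, 4, 5]
After 3 (reverse(5, 7)): [3, 0, 6, 2, 1, 5, 4, 7]
After 4 (swap(3, 7)): [3, 0, 6, 7, 1, 5, 4, 2]
After 5 (swap(1, 2)): [3, 6, 0, 7, 1, 5, 4, 2]
After 6 (reverse(5, 6)): [3, 6, 0, 7, 1, 4, 5, 2]
After 7 (swap(2, 6)): [3, 6, 5, 7, 1, 4, 0, 2]
After 8 (reverse(2, 6)): [3, 6, 0, 4, 1, 7, 5, 2]
After 9 (swap(4, 7)): [3, 6, 0, 4, 2, 7, 5, 1]

Answer: no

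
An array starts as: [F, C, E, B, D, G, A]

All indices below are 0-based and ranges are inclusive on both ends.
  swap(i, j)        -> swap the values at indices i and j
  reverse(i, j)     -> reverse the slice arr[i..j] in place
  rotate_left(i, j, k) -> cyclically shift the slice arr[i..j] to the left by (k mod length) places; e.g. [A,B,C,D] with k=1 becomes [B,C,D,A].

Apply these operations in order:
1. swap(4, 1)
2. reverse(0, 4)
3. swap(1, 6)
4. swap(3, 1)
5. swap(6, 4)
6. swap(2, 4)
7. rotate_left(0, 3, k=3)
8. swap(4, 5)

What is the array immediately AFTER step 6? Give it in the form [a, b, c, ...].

Answer: [C, D, B, A, E, G, F]

Derivation:
After 1 (swap(4, 1)): [F, D, E, B, C, G, A]
After 2 (reverse(0, 4)): [C, B, E, D, F, G, A]
After 3 (swap(1, 6)): [C, A, E, D, F, G, B]
After 4 (swap(3, 1)): [C, D, E, A, F, G, B]
After 5 (swap(6, 4)): [C, D, E, A, B, G, F]
After 6 (swap(2, 4)): [C, D, B, A, E, G, F]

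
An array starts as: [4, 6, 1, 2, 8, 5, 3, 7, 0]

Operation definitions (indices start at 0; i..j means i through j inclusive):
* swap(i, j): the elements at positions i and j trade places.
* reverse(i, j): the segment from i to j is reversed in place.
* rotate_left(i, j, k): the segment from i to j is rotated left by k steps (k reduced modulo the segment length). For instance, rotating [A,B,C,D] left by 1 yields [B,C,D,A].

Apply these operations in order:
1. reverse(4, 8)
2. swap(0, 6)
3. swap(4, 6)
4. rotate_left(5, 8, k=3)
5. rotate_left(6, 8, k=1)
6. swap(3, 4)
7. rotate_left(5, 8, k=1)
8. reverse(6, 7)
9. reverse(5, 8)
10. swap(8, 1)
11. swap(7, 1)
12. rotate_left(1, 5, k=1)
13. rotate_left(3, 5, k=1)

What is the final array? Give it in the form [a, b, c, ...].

Answer: [3, 1, 4, 8, 7, 2, 5, 0, 6]

Derivation:
After 1 (reverse(4, 8)): [4, 6, 1, 2, 0, 7, 3, 5, 8]
After 2 (swap(0, 6)): [3, 6, 1, 2, 0, 7, 4, 5, 8]
After 3 (swap(4, 6)): [3, 6, 1, 2, 4, 7, 0, 5, 8]
After 4 (rotate_left(5, 8, k=3)): [3, 6, 1, 2, 4, 8, 7, 0, 5]
After 5 (rotate_left(6, 8, k=1)): [3, 6, 1, 2, 4, 8, 0, 5, 7]
After 6 (swap(3, 4)): [3, 6, 1, 4, 2, 8, 0, 5, 7]
After 7 (rotate_left(5, 8, k=1)): [3, 6, 1, 4, 2, 0, 5, 7, 8]
After 8 (reverse(6, 7)): [3, 6, 1, 4, 2, 0, 7, 5, 8]
After 9 (reverse(5, 8)): [3, 6, 1, 4, 2, 8, 5, 7, 0]
After 10 (swap(8, 1)): [3, 0, 1, 4, 2, 8, 5, 7, 6]
After 11 (swap(7, 1)): [3, 7, 1, 4, 2, 8, 5, 0, 6]
After 12 (rotate_left(1, 5, k=1)): [3, 1, 4, 2, 8, 7, 5, 0, 6]
After 13 (rotate_left(3, 5, k=1)): [3, 1, 4, 8, 7, 2, 5, 0, 6]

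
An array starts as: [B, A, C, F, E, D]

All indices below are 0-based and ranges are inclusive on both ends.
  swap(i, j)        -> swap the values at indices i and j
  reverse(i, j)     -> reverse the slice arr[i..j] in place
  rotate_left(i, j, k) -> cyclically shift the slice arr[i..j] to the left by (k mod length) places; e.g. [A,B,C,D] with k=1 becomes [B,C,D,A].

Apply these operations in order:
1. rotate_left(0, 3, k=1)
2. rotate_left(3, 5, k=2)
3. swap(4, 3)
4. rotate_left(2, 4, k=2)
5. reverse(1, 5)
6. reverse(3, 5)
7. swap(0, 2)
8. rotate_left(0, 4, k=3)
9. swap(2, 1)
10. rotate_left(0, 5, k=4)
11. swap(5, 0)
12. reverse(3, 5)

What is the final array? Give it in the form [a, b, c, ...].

Answer: [E, F, C, A, D, B]

Derivation:
After 1 (rotate_left(0, 3, k=1)): [A, C, F, B, E, D]
After 2 (rotate_left(3, 5, k=2)): [A, C, F, D, B, E]
After 3 (swap(4, 3)): [A, C, F, B, D, E]
After 4 (rotate_left(2, 4, k=2)): [A, C, D, F, B, E]
After 5 (reverse(1, 5)): [A, E, B, F, D, C]
After 6 (reverse(3, 5)): [A, E, B, C, D, F]
After 7 (swap(0, 2)): [B, E, A, C, D, F]
After 8 (rotate_left(0, 4, k=3)): [C, D, B, E, A, F]
After 9 (swap(2, 1)): [C, B, D, E, A, F]
After 10 (rotate_left(0, 5, k=4)): [A, F, C, B, D, E]
After 11 (swap(5, 0)): [E, F, C, B, D, A]
After 12 (reverse(3, 5)): [E, F, C, A, D, B]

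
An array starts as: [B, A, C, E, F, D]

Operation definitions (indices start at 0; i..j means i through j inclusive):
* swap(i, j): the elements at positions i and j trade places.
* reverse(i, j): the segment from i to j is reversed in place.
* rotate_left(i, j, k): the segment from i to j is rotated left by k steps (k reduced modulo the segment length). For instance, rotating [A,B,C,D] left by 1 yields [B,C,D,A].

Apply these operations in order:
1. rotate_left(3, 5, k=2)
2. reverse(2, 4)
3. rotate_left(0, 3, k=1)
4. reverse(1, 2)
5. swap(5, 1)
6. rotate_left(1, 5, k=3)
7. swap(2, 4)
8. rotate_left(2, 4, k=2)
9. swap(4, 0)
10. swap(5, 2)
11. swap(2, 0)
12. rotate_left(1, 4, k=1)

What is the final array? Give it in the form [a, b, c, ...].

After 1 (rotate_left(3, 5, k=2)): [B, A, C, D, E, F]
After 2 (reverse(2, 4)): [B, A, E, D, C, F]
After 3 (rotate_left(0, 3, k=1)): [A, E, D, B, C, F]
After 4 (reverse(1, 2)): [A, D, E, B, C, F]
After 5 (swap(5, 1)): [A, F, E, B, C, D]
After 6 (rotate_left(1, 5, k=3)): [A, C, D, F, E, B]
After 7 (swap(2, 4)): [A, C, E, F, D, B]
After 8 (rotate_left(2, 4, k=2)): [A, C, D, E, F, B]
After 9 (swap(4, 0)): [F, C, D, E, A, B]
After 10 (swap(5, 2)): [F, C, B, E, A, D]
After 11 (swap(2, 0)): [B, C, F, E, A, D]
After 12 (rotate_left(1, 4, k=1)): [B, F, E, A, C, D]

Answer: [B, F, E, A, C, D]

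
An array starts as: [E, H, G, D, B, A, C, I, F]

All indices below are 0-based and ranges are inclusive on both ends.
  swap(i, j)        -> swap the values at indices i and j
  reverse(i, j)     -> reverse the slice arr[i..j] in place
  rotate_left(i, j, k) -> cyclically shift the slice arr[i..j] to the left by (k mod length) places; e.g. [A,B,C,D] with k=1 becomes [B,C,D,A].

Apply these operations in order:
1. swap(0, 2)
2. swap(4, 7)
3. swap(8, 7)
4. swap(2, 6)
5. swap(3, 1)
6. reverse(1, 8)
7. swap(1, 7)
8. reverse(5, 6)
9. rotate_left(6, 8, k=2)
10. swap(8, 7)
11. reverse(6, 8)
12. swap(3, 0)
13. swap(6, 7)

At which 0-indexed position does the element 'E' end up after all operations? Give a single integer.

After 1 (swap(0, 2)): [G, H, E, D, B, A, C, I, F]
After 2 (swap(4, 7)): [G, H, E, D, I, A, C, B, F]
After 3 (swap(8, 7)): [G, H, E, D, I, A, C, F, B]
After 4 (swap(2, 6)): [G, H, C, D, I, A, E, F, B]
After 5 (swap(3, 1)): [G, D, C, H, I, A, E, F, B]
After 6 (reverse(1, 8)): [G, B, F, E, A, I, H, C, D]
After 7 (swap(1, 7)): [G, C, F, E, A, I, H, B, D]
After 8 (reverse(5, 6)): [G, C, F, E, A, H, I, B, D]
After 9 (rotate_left(6, 8, k=2)): [G, C, F, E, A, H, D, I, B]
After 10 (swap(8, 7)): [G, C, F, E, A, H, D, B, I]
After 11 (reverse(6, 8)): [G, C, F, E, A, H, I, B, D]
After 12 (swap(3, 0)): [E, C, F, G, A, H, I, B, D]
After 13 (swap(6, 7)): [E, C, F, G, A, H, B, I, D]

Answer: 0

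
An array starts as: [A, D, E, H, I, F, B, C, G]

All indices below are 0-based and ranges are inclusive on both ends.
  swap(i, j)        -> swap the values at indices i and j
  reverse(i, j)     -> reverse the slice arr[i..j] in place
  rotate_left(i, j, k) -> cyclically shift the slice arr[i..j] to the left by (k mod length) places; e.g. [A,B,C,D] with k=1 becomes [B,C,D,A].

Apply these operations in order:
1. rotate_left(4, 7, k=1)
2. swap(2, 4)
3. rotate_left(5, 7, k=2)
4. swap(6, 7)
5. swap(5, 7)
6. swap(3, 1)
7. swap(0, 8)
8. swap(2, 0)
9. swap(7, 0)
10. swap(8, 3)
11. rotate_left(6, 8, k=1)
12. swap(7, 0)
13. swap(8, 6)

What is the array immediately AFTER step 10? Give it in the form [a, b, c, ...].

Answer: [I, H, G, A, E, B, C, F, D]

Derivation:
After 1 (rotate_left(4, 7, k=1)): [A, D, E, H, F, B, C, I, G]
After 2 (swap(2, 4)): [A, D, F, H, E, B, C, I, G]
After 3 (rotate_left(5, 7, k=2)): [A, D, F, H, E, I, B, C, G]
After 4 (swap(6, 7)): [A, D, F, H, E, I, C, B, G]
After 5 (swap(5, 7)): [A, D, F, H, E, B, C, I, G]
After 6 (swap(3, 1)): [A, H, F, D, E, B, C, I, G]
After 7 (swap(0, 8)): [G, H, F, D, E, B, C, I, A]
After 8 (swap(2, 0)): [F, H, G, D, E, B, C, I, A]
After 9 (swap(7, 0)): [I, H, G, D, E, B, C, F, A]
After 10 (swap(8, 3)): [I, H, G, A, E, B, C, F, D]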